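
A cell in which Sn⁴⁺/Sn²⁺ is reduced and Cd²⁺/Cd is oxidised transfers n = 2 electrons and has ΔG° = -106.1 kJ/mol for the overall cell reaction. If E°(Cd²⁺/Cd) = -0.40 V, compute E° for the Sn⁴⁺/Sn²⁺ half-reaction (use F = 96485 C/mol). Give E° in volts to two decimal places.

+0.15 V

E°cell = −ΔG°/(nF) = −(-106.1×10³)/((2)(96485)) = +0.550 V.
Since Sn⁴⁺/Sn²⁺ is the cathode and Cd²⁺/Cd the anode, E°cell = E°(Sn⁴⁺/Sn²⁺) − E°(Cd²⁺/Cd).
So E°(Sn⁴⁺/Sn²⁺) = E°cell + E°(Cd²⁺/Cd) = +0.550 + (-0.40) = +0.15 V.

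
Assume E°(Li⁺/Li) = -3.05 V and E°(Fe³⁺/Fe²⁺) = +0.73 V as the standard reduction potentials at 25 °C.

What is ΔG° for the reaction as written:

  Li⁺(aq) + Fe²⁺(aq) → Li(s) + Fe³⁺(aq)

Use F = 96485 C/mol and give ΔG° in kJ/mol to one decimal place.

As written, Li⁺/Li is reduced (cathode) and Fe³⁺/Fe²⁺ is oxidised (anode), so E°cell = (-3.05) − (+0.73) = -3.78 V.
Balancing electrons gives n = 1.
ΔG° = −nFE° = −(1)(96485)(-3.78) = 364,713 J = +364.7 kJ/mol.

+364.7 kJ/mol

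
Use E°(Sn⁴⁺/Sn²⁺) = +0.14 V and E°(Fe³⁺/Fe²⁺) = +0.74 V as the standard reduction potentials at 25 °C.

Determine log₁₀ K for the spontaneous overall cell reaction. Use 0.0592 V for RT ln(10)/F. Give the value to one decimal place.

20.3

Cathode: Fe³⁺/Fe²⁺; anode: Sn⁴⁺/Sn²⁺. E°cell = +0.60 V, n = 2.
log K = nE°cell / 0.0592 = (2)(+0.60) / 0.0592 = 20.3.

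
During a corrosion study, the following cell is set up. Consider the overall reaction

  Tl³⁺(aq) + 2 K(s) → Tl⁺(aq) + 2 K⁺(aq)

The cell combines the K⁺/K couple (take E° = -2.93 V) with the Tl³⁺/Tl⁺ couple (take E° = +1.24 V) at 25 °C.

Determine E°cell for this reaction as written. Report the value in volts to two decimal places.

+4.17 V

The Tl³⁺/Tl⁺ couple has the higher reduction potential, so it is the cathode; K⁺/K is oxidised at the anode.
E°cell = E°(cathode) − E°(anode) = (+1.24) − (-2.93) = +4.17 V.
Since E°cell > 0, the reaction is spontaneous under standard conditions.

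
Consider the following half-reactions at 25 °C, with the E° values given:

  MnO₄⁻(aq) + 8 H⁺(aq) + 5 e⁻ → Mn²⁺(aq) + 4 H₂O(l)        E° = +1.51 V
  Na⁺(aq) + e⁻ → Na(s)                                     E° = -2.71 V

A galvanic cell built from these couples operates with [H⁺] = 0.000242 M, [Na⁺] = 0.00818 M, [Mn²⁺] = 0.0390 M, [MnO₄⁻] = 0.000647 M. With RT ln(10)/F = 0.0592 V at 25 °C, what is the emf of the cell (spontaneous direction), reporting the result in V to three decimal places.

MnO₄⁻/Mn²⁺ is the cathode (higher E°), Na⁺/Na the anode: E°cell = +1.51 − (-2.71) = +4.22 V, n = 5.
Overall: MnO₄⁻(aq) + 8 H⁺(aq) + 5 Na(s) → Mn²⁺(aq) + 4 H₂O(l) + 5 Na⁺(aq)
Q = [Mn²⁺]·[Na⁺]^5 / ([MnO₄⁻]·[H⁺]^8); log Q = 20.273.
E = E° − (0.0592/n) log Q = +4.22 − (0.0592/5)(20.273) = +3.980 V.

+3.980 V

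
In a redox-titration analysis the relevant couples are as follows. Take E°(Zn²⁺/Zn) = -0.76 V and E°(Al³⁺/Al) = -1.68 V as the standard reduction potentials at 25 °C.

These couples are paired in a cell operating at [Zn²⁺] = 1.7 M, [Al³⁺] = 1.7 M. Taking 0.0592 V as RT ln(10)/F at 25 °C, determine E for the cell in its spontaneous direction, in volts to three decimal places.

+0.922 V

Zn²⁺/Zn is the cathode (higher E°), Al³⁺/Al the anode: E°cell = -0.76 − (-1.68) = +0.92 V, n = 6.
Overall: 3 Zn²⁺(aq) + 2 Al(s) → 3 Zn(s) + 2 Al³⁺(aq)
Q = [Al³⁺]^2 / ([Zn²⁺]^3); log Q = -0.230.
E = E° − (0.0592/n) log Q = +0.92 − (0.0592/6)(-0.230) = +0.922 V.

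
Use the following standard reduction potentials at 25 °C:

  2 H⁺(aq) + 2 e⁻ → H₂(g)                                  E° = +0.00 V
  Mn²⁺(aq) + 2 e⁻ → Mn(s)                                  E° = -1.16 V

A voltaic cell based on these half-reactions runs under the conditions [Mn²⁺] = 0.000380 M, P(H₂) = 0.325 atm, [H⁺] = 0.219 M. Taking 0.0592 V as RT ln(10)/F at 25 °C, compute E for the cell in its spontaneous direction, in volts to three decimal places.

+1.237 V

H⁺/H₂ is the cathode (higher E°), Mn²⁺/Mn the anode: E°cell = +0.00 − (-1.16) = +1.16 V, n = 2.
Overall: 2 H⁺(aq) + Mn(s) → H₂(g) + Mn²⁺(aq)
Q = P(H₂)·[Mn²⁺] / ([H⁺]^2); log Q = -2.589.
E = E° − (0.0592/n) log Q = +1.16 − (0.0592/2)(-2.589) = +1.237 V.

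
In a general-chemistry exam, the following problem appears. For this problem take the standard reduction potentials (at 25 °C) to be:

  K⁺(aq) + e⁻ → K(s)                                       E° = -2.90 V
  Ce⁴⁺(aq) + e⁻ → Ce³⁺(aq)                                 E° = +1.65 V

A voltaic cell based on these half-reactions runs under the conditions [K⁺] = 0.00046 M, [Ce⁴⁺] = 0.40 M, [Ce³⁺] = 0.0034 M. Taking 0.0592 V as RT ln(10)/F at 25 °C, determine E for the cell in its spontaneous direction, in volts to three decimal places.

+4.870 V

Ce⁴⁺/Ce³⁺ is the cathode (higher E°), K⁺/K the anode: E°cell = +1.65 − (-2.90) = +4.55 V, n = 1.
Overall: Ce⁴⁺(aq) + K(s) → Ce³⁺(aq) + K⁺(aq)
Q = [Ce³⁺]·[K⁺] / ([Ce⁴⁺]); log Q = -5.408.
E = E° − (0.0592/n) log Q = +4.55 − (0.0592/1)(-5.408) = +4.870 V.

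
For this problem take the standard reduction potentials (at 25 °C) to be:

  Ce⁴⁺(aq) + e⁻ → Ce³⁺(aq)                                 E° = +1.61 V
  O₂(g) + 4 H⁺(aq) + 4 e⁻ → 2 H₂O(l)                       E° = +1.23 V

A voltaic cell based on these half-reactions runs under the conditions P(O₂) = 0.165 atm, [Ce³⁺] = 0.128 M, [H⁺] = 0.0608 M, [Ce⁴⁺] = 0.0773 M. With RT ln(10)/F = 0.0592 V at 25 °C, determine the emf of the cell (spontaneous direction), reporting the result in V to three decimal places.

+0.451 V

Ce⁴⁺/Ce³⁺ is the cathode (higher E°), O₂/H₂O the anode: E°cell = +1.61 − (+1.23) = +0.38 V, n = 4.
Overall: 4 Ce⁴⁺(aq) + 2 H₂O(l) → 4 Ce³⁺(aq) + O₂(g) + 4 H⁺(aq)
Q = [Ce³⁺]^4·P(O₂)·[H⁺]^4 / ([Ce⁴⁺]^4); log Q = -4.771.
E = E° − (0.0592/n) log Q = +0.38 − (0.0592/4)(-4.771) = +0.451 V.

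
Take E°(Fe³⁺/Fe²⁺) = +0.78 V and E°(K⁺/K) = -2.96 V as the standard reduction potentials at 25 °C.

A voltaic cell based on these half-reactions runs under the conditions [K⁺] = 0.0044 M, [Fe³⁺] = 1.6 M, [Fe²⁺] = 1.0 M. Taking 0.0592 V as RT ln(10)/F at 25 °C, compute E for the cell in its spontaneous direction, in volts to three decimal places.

Fe³⁺/Fe²⁺ is the cathode (higher E°), K⁺/K the anode: E°cell = +0.78 − (-2.96) = +3.74 V, n = 1.
Overall: Fe³⁺(aq) + K(s) → Fe²⁺(aq) + K⁺(aq)
Q = [Fe²⁺]·[K⁺] / ([Fe³⁺]); log Q = -2.561.
E = E° − (0.0592/n) log Q = +3.74 − (0.0592/1)(-2.561) = +3.892 V.

+3.892 V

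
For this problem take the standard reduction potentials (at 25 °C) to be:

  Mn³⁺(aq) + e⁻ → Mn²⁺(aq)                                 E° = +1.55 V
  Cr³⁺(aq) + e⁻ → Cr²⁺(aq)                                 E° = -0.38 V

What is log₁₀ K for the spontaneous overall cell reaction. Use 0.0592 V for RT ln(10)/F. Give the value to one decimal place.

Cathode: Mn³⁺/Mn²⁺; anode: Cr³⁺/Cr²⁺. E°cell = +1.93 V, n = 1.
log K = nE°cell / 0.0592 = (1)(+1.93) / 0.0592 = 32.6.

32.6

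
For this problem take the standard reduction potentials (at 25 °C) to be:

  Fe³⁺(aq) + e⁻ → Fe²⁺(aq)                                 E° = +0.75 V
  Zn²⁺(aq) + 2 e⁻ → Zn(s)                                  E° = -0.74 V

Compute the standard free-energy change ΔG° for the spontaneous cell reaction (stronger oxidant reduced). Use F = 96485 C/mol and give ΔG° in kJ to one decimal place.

-287.5 kJ

Fe³⁺/Fe²⁺ (E° = +0.75 V) is the cathode; Zn²⁺/Zn (E° = -0.74 V) is the anode, so E°cell = +1.49 V.
Balancing electrons gives n = 2 (lcm of 1 and 2).
ΔG° = −nFE° = −(2)(96485)(+1.49) = -287,525 J = -287.5 kJ.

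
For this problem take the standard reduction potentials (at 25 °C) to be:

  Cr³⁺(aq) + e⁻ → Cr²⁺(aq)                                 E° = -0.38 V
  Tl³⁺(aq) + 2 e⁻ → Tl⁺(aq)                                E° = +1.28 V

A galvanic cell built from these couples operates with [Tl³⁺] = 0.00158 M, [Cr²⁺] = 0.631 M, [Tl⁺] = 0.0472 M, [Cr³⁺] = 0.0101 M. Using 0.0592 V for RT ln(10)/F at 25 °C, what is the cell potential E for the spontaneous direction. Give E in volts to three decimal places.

+1.723 V

Tl³⁺/Tl⁺ is the cathode (higher E°), Cr³⁺/Cr²⁺ the anode: E°cell = +1.28 − (-0.38) = +1.66 V, n = 2.
Overall: Tl³⁺(aq) + 2 Cr²⁺(aq) → Tl⁺(aq) + 2 Cr³⁺(aq)
Q = [Tl⁺]·[Cr³⁺]^2 / ([Tl³⁺]·[Cr²⁺]^2); log Q = -2.116.
E = E° − (0.0592/n) log Q = +1.66 − (0.0592/2)(-2.116) = +1.723 V.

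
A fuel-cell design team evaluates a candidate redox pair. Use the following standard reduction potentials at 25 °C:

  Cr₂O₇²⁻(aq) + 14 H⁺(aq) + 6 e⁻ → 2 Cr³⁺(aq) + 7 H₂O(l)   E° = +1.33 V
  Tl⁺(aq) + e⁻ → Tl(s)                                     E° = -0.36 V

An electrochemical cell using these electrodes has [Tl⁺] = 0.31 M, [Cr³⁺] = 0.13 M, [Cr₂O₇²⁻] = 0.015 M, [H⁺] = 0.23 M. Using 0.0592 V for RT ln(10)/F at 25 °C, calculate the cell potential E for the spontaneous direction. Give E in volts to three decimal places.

+1.631 V

Cr₂O₇²⁻/Cr³⁺ is the cathode (higher E°), Tl⁺/Tl the anode: E°cell = +1.33 − (-0.36) = +1.69 V, n = 6.
Overall: Cr₂O₇²⁻(aq) + 14 H⁺(aq) + 6 Tl(s) → 2 Cr³⁺(aq) + 7 H₂O(l) + 6 Tl⁺(aq)
Q = [Cr³⁺]^2·[Tl⁺]^6 / ([Cr₂O₇²⁻]·[H⁺]^14); log Q = 5.936.
E = E° − (0.0592/n) log Q = +1.69 − (0.0592/6)(5.936) = +1.631 V.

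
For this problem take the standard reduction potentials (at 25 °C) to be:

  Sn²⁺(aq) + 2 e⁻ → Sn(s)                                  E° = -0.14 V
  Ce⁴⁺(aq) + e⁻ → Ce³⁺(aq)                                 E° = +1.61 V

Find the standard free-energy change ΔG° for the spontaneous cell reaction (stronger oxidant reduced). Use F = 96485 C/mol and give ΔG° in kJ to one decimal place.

Ce⁴⁺/Ce³⁺ (E° = +1.61 V) is the cathode; Sn²⁺/Sn (E° = -0.14 V) is the anode, so E°cell = +1.75 V.
Balancing electrons gives n = 2 (lcm of 1 and 2).
ΔG° = −nFE° = −(2)(96485)(+1.75) = -337,698 J = -337.7 kJ.

-337.7 kJ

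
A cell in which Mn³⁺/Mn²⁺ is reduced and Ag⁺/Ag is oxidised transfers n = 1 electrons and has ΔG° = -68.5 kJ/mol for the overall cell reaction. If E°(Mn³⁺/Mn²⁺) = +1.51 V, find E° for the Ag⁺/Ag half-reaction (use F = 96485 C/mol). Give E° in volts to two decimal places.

E°cell = −ΔG°/(nF) = −(-68.5×10³)/((1)(96485)) = +0.710 V.
Since Mn³⁺/Mn²⁺ is the cathode and Ag⁺/Ag the anode, E°cell = E°(Mn³⁺/Mn²⁺) − E°(Ag⁺/Ag).
So E°(Ag⁺/Ag) = E°(Mn³⁺/Mn²⁺) − E°cell = (+1.51) − (+0.710) = +0.80 V.

+0.80 V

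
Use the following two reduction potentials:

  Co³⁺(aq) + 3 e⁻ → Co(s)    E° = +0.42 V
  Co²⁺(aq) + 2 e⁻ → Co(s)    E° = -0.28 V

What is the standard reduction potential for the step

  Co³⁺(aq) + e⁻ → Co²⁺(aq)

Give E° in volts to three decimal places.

Sequential free energies add, so n₃E°₃ = n₁E°₁ + n₂E°₂.
With n₃ = 3, and the known step contributing 2×(-0.28) V, the unknown satisfies 1·E° = 3×(+0.42) − 2×(-0.28) = +1.820.
E° = +1.820 / 1 = +1.820 V.

+1.820 V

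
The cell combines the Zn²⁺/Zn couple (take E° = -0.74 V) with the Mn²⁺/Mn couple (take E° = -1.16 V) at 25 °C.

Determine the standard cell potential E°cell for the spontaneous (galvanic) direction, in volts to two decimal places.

+0.42 V

The Zn²⁺/Zn couple has the higher reduction potential, so it is the cathode; Mn²⁺/Mn is oxidised at the anode.
E°cell = E°(cathode) − E°(anode) = (-0.74) − (-1.16) = +0.42 V.
Since E°cell > 0, the reaction is spontaneous under standard conditions.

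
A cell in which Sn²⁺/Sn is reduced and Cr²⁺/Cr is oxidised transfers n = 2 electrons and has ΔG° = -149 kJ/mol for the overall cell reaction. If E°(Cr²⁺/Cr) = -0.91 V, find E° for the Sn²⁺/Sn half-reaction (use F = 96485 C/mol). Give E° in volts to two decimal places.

-0.14 V

E°cell = −ΔG°/(nF) = −(-149×10³)/((2)(96485)) = +0.772 V.
Since Sn²⁺/Sn is the cathode and Cr²⁺/Cr the anode, E°cell = E°(Sn²⁺/Sn) − E°(Cr²⁺/Cr).
So E°(Sn²⁺/Sn) = E°cell + E°(Cr²⁺/Cr) = +0.772 + (-0.91) = -0.14 V.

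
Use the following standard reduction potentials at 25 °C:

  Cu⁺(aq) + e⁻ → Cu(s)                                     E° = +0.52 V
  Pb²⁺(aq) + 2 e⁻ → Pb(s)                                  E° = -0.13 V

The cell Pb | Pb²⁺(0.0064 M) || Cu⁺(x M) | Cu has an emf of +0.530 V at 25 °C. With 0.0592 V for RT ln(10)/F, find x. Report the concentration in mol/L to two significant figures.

Cu⁺/Cu is the cathode, Pb²⁺/Pb the anode: E°cell = +0.65 V, n = 2.
Overall reaction: 2 Cu⁺(aq) + Pb(s) → 2 Cu(s) + Pb²⁺(aq); Q = [Pb²⁺]^1/[Cu⁺]^2.
From E = E° − (0.0592/n) log Q: log Q = (E° − E)·n/0.0592 = (+0.65 − (+0.530))·2/0.0592 = 4.0541.
So 2·log[Cu⁺] = 1·log(0.0064) − log Q = -2.1938 − (4.0541) = -6.2479; log[Cu⁺] = -6.2479 / 2 = -3.1239; [Cu⁺] = 10^(-3.1239) ≈ 0.00075 M.

0.00075 M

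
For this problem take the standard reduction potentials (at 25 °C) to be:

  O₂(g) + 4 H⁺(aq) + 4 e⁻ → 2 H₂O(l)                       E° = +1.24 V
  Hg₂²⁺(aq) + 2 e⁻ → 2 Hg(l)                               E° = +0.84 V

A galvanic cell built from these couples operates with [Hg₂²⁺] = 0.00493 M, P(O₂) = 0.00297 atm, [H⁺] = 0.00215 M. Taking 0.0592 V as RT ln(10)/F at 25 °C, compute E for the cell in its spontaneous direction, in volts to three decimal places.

+0.273 V

O₂/H₂O is the cathode (higher E°), Hg₂²⁺/Hg the anode: E°cell = +1.24 − (+0.84) = +0.40 V, n = 4.
Overall: O₂(g) + 4 H⁺(aq) + 4 Hg(l) → 2 H₂O(l) + 2 Hg₂²⁺(aq)
Q = [Hg₂²⁺]^2 / (P(O₂)·[H⁺]^4); log Q = 8.583.
E = E° − (0.0592/n) log Q = +0.40 − (0.0592/4)(8.583) = +0.273 V.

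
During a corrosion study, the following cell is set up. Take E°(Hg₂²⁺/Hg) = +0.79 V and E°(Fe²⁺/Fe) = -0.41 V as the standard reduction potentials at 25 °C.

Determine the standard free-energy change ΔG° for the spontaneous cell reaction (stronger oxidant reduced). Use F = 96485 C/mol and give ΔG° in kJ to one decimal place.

Hg₂²⁺/Hg (E° = +0.79 V) is the cathode; Fe²⁺/Fe (E° = -0.41 V) is the anode, so E°cell = +1.20 V.
Balancing electrons gives n = 2 (lcm of 2 and 2).
ΔG° = −nFE° = −(2)(96485)(+1.20) = -231,564 J = -231.6 kJ.

-231.6 kJ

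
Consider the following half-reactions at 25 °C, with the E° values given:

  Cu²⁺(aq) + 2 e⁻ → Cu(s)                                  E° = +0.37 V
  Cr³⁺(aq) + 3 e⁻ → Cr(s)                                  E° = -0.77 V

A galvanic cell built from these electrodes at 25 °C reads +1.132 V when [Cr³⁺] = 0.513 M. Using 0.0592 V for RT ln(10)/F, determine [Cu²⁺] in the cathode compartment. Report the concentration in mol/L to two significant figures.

0.34 M

Cu²⁺/Cu is the cathode, Cr³⁺/Cr the anode: E°cell = +1.14 V, n = 6.
Overall reaction: 3 Cu²⁺(aq) + 2 Cr(s) → 3 Cu(s) + 2 Cr³⁺(aq); Q = [Cr³⁺]^2/[Cu²⁺]^3.
From E = E° − (0.0592/n) log Q: log Q = (E° − E)·n/0.0592 = (+1.14 − (+1.132))·6/0.0592 = 0.8108.
So 3·log[Cu²⁺] = 2·log(0.513) − log Q = -0.5798 − (0.8108) = -1.3906; log[Cu²⁺] = -1.3906 / 3 = -0.4635; [Cu²⁺] = 10^(-0.4635) ≈ 0.34 M.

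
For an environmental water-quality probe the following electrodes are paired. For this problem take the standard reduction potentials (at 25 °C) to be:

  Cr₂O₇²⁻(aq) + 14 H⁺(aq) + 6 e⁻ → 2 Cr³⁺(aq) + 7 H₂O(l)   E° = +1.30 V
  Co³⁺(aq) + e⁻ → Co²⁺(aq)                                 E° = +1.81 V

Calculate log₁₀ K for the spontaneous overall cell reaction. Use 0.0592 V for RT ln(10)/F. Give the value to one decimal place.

Cathode: Co³⁺/Co²⁺; anode: Cr₂O₇²⁻/Cr³⁺. E°cell = +0.51 V, n = 6.
log K = nE°cell / 0.0592 = (6)(+0.51) / 0.0592 = 51.7.

51.7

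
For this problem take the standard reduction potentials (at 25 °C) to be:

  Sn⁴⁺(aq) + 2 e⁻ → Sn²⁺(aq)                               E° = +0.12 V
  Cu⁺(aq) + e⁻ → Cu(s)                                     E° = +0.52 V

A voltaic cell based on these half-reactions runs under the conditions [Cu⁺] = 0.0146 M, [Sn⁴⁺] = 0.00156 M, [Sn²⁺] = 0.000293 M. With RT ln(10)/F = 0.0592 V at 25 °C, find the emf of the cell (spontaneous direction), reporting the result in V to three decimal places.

+0.270 V

Cu⁺/Cu is the cathode (higher E°), Sn⁴⁺/Sn²⁺ the anode: E°cell = +0.52 − (+0.12) = +0.40 V, n = 2.
Overall: 2 Cu⁺(aq) + Sn²⁺(aq) → 2 Cu(s) + Sn⁴⁺(aq)
Q = [Sn⁴⁺] / ([Cu⁺]^2·[Sn²⁺]); log Q = 4.398.
E = E° − (0.0592/n) log Q = +0.40 − (0.0592/2)(4.398) = +0.270 V.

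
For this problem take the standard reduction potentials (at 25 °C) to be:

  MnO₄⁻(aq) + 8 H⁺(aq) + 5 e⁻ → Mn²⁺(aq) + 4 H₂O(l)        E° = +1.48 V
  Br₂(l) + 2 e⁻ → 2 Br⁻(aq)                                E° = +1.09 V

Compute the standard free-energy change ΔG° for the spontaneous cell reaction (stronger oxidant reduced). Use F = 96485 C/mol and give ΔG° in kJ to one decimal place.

MnO₄⁻/Mn²⁺ (E° = +1.48 V) is the cathode; Br₂/Br⁻ (E° = +1.09 V) is the anode, so E°cell = +0.39 V.
Balancing electrons gives n = 10 (lcm of 5 and 2).
ΔG° = −nFE° = −(10)(96485)(+0.39) = -376,292 J = -376.3 kJ.

-376.3 kJ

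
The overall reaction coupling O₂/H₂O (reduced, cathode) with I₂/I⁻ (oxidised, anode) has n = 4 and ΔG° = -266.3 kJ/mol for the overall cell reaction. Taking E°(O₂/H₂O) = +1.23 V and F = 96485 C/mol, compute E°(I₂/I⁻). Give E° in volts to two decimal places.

+0.54 V

E°cell = −ΔG°/(nF) = −(-266.3×10³)/((4)(96485)) = +0.690 V.
Since O₂/H₂O is the cathode and I₂/I⁻ the anode, E°cell = E°(O₂/H₂O) − E°(I₂/I⁻).
So E°(I₂/I⁻) = E°(O₂/H₂O) − E°cell = (+1.23) − (+0.690) = +0.54 V.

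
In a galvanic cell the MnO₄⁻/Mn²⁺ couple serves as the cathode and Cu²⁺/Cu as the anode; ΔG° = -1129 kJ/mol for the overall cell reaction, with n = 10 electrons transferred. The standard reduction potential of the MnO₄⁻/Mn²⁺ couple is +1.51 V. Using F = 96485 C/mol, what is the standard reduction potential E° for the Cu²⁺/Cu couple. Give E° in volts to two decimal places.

+0.34 V

E°cell = −ΔG°/(nF) = −(-1129×10³)/((10)(96485)) = +1.170 V.
Since MnO₄⁻/Mn²⁺ is the cathode and Cu²⁺/Cu the anode, E°cell = E°(MnO₄⁻/Mn²⁺) − E°(Cu²⁺/Cu).
So E°(Cu²⁺/Cu) = E°(MnO₄⁻/Mn²⁺) − E°cell = (+1.51) − (+1.170) = +0.34 V.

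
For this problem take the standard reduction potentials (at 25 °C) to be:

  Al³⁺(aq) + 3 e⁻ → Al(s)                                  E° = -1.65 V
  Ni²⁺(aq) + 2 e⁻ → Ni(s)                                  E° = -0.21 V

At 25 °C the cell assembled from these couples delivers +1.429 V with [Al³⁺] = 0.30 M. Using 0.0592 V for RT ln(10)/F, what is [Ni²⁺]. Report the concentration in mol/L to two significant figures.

0.19 M

Ni²⁺/Ni is the cathode, Al³⁺/Al the anode: E°cell = +1.44 V, n = 6.
Overall reaction: 3 Ni²⁺(aq) + 2 Al(s) → 3 Ni(s) + 2 Al³⁺(aq); Q = [Al³⁺]^2/[Ni²⁺]^3.
From E = E° − (0.0592/n) log Q: log Q = (E° − E)·n/0.0592 = (+1.44 − (+1.429))·6/0.0592 = 1.1149.
So 3·log[Ni²⁺] = 2·log(0.3) − log Q = -1.0458 − (1.1149) = -2.1607; log[Ni²⁺] = -2.1607 / 3 = -0.7202; [Ni²⁺] = 10^(-0.7202) ≈ 0.19 M.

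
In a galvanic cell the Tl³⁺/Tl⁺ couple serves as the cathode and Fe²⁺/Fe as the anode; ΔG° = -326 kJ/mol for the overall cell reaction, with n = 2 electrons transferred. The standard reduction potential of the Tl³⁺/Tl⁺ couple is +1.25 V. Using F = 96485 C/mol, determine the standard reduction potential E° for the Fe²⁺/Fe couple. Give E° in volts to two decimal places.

-0.44 V

E°cell = −ΔG°/(nF) = −(-326×10³)/((2)(96485)) = +1.689 V.
Since Tl³⁺/Tl⁺ is the cathode and Fe²⁺/Fe the anode, E°cell = E°(Tl³⁺/Tl⁺) − E°(Fe²⁺/Fe).
So E°(Fe²⁺/Fe) = E°(Tl³⁺/Tl⁺) − E°cell = (+1.25) − (+1.689) = -0.44 V.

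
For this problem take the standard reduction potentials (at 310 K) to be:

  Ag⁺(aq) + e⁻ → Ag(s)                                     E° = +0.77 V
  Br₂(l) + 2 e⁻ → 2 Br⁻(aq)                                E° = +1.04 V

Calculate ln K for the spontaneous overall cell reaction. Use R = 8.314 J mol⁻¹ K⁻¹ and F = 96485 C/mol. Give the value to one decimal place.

Cathode: Br₂/Br⁻; anode: Ag⁺/Ag. E°cell = (+1.04) − (+0.77) = +0.27 V, with n = 2.
ΔG° = −nFE° = −RT ln K, so ln K = nFE°/(RT) = (2)(96485)(+0.27) / ((8.314)(310)) = 20.215.

20.2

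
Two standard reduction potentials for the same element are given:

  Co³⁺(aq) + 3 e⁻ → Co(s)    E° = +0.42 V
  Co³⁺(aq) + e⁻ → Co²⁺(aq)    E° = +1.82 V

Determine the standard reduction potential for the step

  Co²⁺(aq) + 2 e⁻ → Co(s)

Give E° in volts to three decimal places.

-0.280 V

Sequential free energies add, so n₃E°₃ = n₁E°₁ + n₂E°₂.
With n₃ = 3, and the known step contributing 1×(+1.82) V, the unknown satisfies 2·E° = 3×(+0.42) − 1×(+1.82) = -0.560.
E° = -0.560 / 2 = -0.280 V.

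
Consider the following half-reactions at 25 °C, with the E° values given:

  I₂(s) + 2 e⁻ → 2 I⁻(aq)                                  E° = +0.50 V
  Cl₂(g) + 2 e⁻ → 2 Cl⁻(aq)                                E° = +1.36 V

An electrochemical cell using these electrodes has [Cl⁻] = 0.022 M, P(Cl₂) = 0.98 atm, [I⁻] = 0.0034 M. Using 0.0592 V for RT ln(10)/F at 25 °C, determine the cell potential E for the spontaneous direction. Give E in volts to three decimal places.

+0.812 V

Cl₂/Cl⁻ is the cathode (higher E°), I₂/I⁻ the anode: E°cell = +1.36 − (+0.50) = +0.86 V, n = 2.
Overall: Cl₂(g) + 2 I⁻(aq) → 2 Cl⁻(aq) + I₂(s)
Q = [Cl⁻]^2 / (P(Cl₂)·[I⁻]^2); log Q = 1.631.
E = E° − (0.0592/n) log Q = +0.86 − (0.0592/2)(1.631) = +0.812 V.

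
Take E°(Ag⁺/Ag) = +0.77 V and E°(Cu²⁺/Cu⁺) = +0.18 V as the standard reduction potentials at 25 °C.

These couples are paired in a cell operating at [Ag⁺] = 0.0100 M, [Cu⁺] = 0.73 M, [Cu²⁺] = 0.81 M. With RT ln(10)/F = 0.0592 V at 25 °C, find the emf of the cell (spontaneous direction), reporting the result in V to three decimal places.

Ag⁺/Ag is the cathode (higher E°), Cu²⁺/Cu⁺ the anode: E°cell = +0.77 − (+0.18) = +0.59 V, n = 1.
Overall: Ag⁺(aq) + Cu⁺(aq) → Ag(s) + Cu²⁺(aq)
Q = [Cu²⁺] / ([Ag⁺]·[Cu⁺]); log Q = 2.045.
E = E° − (0.0592/n) log Q = +0.59 − (0.0592/1)(2.045) = +0.469 V.

+0.469 V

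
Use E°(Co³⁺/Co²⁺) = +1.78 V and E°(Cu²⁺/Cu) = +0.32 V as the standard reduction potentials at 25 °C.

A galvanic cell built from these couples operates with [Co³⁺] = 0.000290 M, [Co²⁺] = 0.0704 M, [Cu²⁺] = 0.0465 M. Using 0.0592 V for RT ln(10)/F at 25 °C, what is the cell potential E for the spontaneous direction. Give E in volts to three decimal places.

+1.358 V

Co³⁺/Co²⁺ is the cathode (higher E°), Cu²⁺/Cu the anode: E°cell = +1.78 − (+0.32) = +1.46 V, n = 2.
Overall: 2 Co³⁺(aq) + Cu(s) → 2 Co²⁺(aq) + Cu²⁺(aq)
Q = [Co²⁺]^2·[Cu²⁺] / ([Co³⁺]^2); log Q = 3.438.
E = E° − (0.0592/n) log Q = +1.46 − (0.0592/2)(3.438) = +1.358 V.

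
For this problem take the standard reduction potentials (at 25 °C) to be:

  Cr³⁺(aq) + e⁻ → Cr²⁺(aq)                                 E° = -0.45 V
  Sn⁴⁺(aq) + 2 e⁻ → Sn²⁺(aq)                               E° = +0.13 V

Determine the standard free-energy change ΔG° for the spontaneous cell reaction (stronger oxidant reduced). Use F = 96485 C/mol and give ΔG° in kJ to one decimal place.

Sn⁴⁺/Sn²⁺ (E° = +0.13 V) is the cathode; Cr³⁺/Cr²⁺ (E° = -0.45 V) is the anode, so E°cell = +0.58 V.
Balancing electrons gives n = 2 (lcm of 2 and 1).
ΔG° = −nFE° = −(2)(96485)(+0.58) = -111,923 J = -111.9 kJ.

-111.9 kJ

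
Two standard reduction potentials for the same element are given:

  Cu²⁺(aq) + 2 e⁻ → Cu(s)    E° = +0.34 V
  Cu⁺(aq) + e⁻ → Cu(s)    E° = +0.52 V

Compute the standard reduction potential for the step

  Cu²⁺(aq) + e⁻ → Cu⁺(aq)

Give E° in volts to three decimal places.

Sequential free energies add, so n₃E°₃ = n₁E°₁ + n₂E°₂.
With n₃ = 2, and the known step contributing 1×(+0.52) V, the unknown satisfies 1·E° = 2×(+0.34) − 1×(+0.52) = +0.160.
E° = +0.160 / 1 = +0.160 V.

+0.160 V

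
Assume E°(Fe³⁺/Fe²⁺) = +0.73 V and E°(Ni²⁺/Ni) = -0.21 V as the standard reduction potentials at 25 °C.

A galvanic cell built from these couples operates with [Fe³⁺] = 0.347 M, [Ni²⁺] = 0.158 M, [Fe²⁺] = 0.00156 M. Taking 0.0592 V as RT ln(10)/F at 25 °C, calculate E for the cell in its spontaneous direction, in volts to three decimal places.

+1.103 V

Fe³⁺/Fe²⁺ is the cathode (higher E°), Ni²⁺/Ni the anode: E°cell = +0.73 − (-0.21) = +0.94 V, n = 2.
Overall: 2 Fe³⁺(aq) + Ni(s) → 2 Fe²⁺(aq) + Ni²⁺(aq)
Q = [Fe²⁺]^2·[Ni²⁺] / ([Fe³⁺]^2); log Q = -5.496.
E = E° − (0.0592/n) log Q = +0.94 − (0.0592/2)(-5.496) = +1.103 V.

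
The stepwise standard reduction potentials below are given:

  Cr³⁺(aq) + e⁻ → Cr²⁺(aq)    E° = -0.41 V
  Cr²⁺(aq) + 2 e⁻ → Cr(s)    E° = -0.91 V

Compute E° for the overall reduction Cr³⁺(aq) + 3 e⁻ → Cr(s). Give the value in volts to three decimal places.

-0.743 V

Standard free energies of sequential steps add: ΔG°₃ = ΔG°₁ + ΔG°₂, so n₃E°₃ = n₁E°₁ + n₂E°₂.
E°₃ = (1×-0.41 + 2×-0.91) / 3 = (-2.230) / 3 = -0.743 V.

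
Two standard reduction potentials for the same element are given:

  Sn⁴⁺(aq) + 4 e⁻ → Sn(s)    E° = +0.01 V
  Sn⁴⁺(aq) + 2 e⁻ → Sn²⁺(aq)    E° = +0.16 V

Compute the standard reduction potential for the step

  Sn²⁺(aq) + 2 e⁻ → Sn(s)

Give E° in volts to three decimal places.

-0.140 V

Sequential free energies add, so n₃E°₃ = n₁E°₁ + n₂E°₂.
With n₃ = 4, and the known step contributing 2×(+0.16) V, the unknown satisfies 2·E° = 4×(+0.01) − 2×(+0.16) = -0.280.
E° = -0.280 / 2 = -0.140 V.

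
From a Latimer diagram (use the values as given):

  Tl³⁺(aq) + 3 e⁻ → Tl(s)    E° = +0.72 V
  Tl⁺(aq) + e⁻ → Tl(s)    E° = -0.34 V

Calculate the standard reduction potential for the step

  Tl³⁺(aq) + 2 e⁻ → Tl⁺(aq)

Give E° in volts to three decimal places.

Sequential free energies add, so n₃E°₃ = n₁E°₁ + n₂E°₂.
With n₃ = 3, and the known step contributing 1×(-0.34) V, the unknown satisfies 2·E° = 3×(+0.72) − 1×(-0.34) = +2.500.
E° = +2.500 / 2 = +1.250 V.

+1.250 V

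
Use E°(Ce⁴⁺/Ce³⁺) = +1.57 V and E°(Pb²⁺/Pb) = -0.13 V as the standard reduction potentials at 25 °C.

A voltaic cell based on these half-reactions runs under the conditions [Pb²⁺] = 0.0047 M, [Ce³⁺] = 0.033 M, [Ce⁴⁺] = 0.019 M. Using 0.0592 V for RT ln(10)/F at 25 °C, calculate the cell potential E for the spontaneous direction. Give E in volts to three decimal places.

Ce⁴⁺/Ce³⁺ is the cathode (higher E°), Pb²⁺/Pb the anode: E°cell = +1.57 − (-0.13) = +1.70 V, n = 2.
Overall: 2 Ce⁴⁺(aq) + Pb(s) → 2 Ce³⁺(aq) + Pb²⁺(aq)
Q = [Ce³⁺]^2·[Pb²⁺] / ([Ce⁴⁺]^2); log Q = -1.848.
E = E° − (0.0592/n) log Q = +1.70 − (0.0592/2)(-1.848) = +1.755 V.

+1.755 V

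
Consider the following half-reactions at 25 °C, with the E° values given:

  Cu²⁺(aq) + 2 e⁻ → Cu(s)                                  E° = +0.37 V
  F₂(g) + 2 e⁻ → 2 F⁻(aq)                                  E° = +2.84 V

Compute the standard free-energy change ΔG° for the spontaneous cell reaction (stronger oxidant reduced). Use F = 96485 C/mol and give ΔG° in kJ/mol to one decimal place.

-476.6 kJ/mol

F₂/F⁻ (E° = +2.84 V) is the cathode; Cu²⁺/Cu (E° = +0.37 V) is the anode, so E°cell = +2.47 V.
Balancing electrons gives n = 2 (lcm of 2 and 2).
ΔG° = −nFE° = −(2)(96485)(+2.47) = -476,636 J = -476.6 kJ/mol.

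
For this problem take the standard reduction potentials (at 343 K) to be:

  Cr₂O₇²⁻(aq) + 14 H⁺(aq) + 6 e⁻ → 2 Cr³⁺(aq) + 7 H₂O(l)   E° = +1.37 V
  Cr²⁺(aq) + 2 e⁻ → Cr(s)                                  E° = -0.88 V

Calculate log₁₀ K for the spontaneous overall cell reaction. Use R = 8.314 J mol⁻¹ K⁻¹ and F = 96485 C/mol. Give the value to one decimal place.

Cathode: Cr₂O₇²⁻/Cr³⁺; anode: Cr²⁺/Cr. E°cell = (+1.37) − (-0.88) = +2.25 V, with n = 6.
ΔG° = −nFE° = −RT ln K, so ln K = nFE°/(RT) = (6)(96485)(+2.25) / ((8.314)(343)) = 456.761.
log₁₀ K = 456.761 / ln 10 = 198.4.

198.4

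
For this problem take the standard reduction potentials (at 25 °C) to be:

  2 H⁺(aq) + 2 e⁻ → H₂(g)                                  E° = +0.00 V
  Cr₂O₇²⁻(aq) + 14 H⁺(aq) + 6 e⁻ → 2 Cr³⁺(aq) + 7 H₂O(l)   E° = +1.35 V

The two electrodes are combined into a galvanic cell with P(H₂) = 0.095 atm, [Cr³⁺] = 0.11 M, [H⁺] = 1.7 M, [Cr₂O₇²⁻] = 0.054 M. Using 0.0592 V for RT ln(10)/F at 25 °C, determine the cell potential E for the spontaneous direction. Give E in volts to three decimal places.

Cr₂O₇²⁻/Cr³⁺ is the cathode (higher E°), H⁺/H₂ the anode: E°cell = +1.35 − (+0.00) = +1.35 V, n = 6.
Overall: Cr₂O₇²⁻(aq) + 8 H⁺(aq) + 3 H₂(g) → 2 Cr³⁺(aq) + 7 H₂O(l)
Q = [Cr³⁺]^2 / ([Cr₂O₇²⁻]·[H⁺]^8·P(H₂)^3); log Q = 0.574.
E = E° − (0.0592/n) log Q = +1.35 − (0.0592/6)(0.574) = +1.344 V.

+1.344 V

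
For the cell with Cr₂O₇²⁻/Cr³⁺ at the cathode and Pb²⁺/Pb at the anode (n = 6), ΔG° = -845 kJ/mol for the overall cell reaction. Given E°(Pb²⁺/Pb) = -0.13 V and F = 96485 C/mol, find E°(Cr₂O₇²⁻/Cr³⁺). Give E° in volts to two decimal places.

+1.33 V

E°cell = −ΔG°/(nF) = −(-845×10³)/((6)(96485)) = +1.460 V.
Since Cr₂O₇²⁻/Cr³⁺ is the cathode and Pb²⁺/Pb the anode, E°cell = E°(Cr₂O₇²⁻/Cr³⁺) − E°(Pb²⁺/Pb).
So E°(Cr₂O₇²⁻/Cr³⁺) = E°cell + E°(Pb²⁺/Pb) = +1.460 + (-0.13) = +1.33 V.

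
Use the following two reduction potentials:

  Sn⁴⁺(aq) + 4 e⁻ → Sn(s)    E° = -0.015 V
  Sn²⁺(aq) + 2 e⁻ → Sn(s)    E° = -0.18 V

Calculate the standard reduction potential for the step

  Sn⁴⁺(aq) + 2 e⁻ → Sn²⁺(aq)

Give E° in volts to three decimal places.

Sequential free energies add, so n₃E°₃ = n₁E°₁ + n₂E°₂.
With n₃ = 4, and the known step contributing 2×(-0.18) V, the unknown satisfies 2·E° = 4×(-0.015) − 2×(-0.18) = +0.300.
E° = +0.300 / 2 = +0.150 V.

+0.150 V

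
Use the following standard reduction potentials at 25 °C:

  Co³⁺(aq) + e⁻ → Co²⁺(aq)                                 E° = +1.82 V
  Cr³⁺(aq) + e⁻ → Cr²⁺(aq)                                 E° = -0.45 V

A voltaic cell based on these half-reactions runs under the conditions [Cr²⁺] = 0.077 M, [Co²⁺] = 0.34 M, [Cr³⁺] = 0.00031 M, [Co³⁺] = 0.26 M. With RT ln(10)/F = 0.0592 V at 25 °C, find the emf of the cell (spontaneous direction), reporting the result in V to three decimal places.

+2.405 V

Co³⁺/Co²⁺ is the cathode (higher E°), Cr³⁺/Cr²⁺ the anode: E°cell = +1.82 − (-0.45) = +2.27 V, n = 1.
Overall: Co³⁺(aq) + Cr²⁺(aq) → Co²⁺(aq) + Cr³⁺(aq)
Q = [Co²⁺]·[Cr³⁺] / ([Co³⁺]·[Cr²⁺]); log Q = -2.279.
E = E° − (0.0592/n) log Q = +2.27 − (0.0592/1)(-2.279) = +2.405 V.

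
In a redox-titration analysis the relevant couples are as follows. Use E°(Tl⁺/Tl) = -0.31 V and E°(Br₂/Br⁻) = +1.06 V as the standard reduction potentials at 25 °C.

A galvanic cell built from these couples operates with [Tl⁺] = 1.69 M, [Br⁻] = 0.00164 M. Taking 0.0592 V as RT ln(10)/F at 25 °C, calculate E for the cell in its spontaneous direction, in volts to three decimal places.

+1.521 V

Br₂/Br⁻ is the cathode (higher E°), Tl⁺/Tl the anode: E°cell = +1.06 − (-0.31) = +1.37 V, n = 2.
Overall: Br₂(l) + 2 Tl(s) → 2 Br⁻(aq) + 2 Tl⁺(aq)
Q = [Br⁻]^2·[Tl⁺]^2; log Q = -5.115.
E = E° − (0.0592/n) log Q = +1.37 − (0.0592/2)(-5.115) = +1.521 V.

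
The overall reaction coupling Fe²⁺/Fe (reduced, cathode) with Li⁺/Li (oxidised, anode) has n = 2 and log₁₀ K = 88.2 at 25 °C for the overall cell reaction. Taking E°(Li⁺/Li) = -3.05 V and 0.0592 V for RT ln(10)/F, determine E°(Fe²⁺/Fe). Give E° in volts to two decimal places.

-0.44 V

E°cell = (0.0592/n)·log K = (0.0592/2)(88.2) = +2.611 V.
Since Fe²⁺/Fe is the cathode and Li⁺/Li the anode, E°cell = E°(Fe²⁺/Fe) − E°(Li⁺/Li).
So E°(Fe²⁺/Fe) = E°cell + E°(Li⁺/Li) = +2.611 + (-3.05) = -0.44 V.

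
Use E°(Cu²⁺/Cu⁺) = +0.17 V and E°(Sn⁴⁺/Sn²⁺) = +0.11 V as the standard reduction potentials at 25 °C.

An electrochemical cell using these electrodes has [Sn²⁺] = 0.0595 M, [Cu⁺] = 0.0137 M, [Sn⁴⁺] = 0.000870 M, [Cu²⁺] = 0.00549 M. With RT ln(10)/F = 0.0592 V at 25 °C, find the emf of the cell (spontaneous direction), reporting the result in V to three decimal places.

+0.091 V

Cu²⁺/Cu⁺ is the cathode (higher E°), Sn⁴⁺/Sn²⁺ the anode: E°cell = +0.17 − (+0.11) = +0.06 V, n = 2.
Overall: 2 Cu²⁺(aq) + Sn²⁺(aq) → 2 Cu⁺(aq) + Sn⁴⁺(aq)
Q = [Cu⁺]^2·[Sn⁴⁺] / ([Cu²⁺]^2·[Sn²⁺]); log Q = -1.041.
E = E° − (0.0592/n) log Q = +0.06 − (0.0592/2)(-1.041) = +0.091 V.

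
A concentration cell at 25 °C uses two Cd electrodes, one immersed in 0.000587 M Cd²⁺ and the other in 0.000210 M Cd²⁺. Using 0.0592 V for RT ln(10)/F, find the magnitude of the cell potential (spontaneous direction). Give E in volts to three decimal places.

+0.013 V

For a concentration cell E°cell = 0. The 0.000587 M side is the cathode (reduction is favoured where [Cd²⁺] is higher).
With n = 2, E = −(0.0592/2) log([Cd²⁺]ₐₙ/[Cd²⁺]꜀ₐₜ) = −(0.0592/2) log(0.00021/0.000587) = −(0.0592/2)(-0.446) = +0.013 V.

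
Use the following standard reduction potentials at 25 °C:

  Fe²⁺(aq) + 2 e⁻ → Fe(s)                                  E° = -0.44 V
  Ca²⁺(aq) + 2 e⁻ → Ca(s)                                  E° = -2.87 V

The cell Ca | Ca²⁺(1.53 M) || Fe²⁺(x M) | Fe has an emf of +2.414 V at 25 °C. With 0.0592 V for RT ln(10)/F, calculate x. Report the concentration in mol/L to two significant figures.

0.44 M

Fe²⁺/Fe is the cathode, Ca²⁺/Ca the anode: E°cell = +2.43 V, n = 2.
Overall reaction: Fe²⁺(aq) + Ca(s) → Fe(s) + Ca²⁺(aq); Q = [Ca²⁺]^1/[Fe²⁺]^1.
From E = E° − (0.0592/n) log Q: log Q = (E° − E)·n/0.0592 = (+2.43 − (+2.414))·2/0.0592 = 0.5405.
So 1·log[Fe²⁺] = 1·log(1.53) − log Q = 0.1847 − (0.5405) = -0.3558; [Fe²⁺] = 10^(-0.3558) ≈ 0.44 M.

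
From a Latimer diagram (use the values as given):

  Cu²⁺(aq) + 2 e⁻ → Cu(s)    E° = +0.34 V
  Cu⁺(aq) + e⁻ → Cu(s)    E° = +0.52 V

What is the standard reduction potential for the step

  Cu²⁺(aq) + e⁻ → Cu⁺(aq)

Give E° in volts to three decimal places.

Sequential free energies add, so n₃E°₃ = n₁E°₁ + n₂E°₂.
With n₃ = 2, and the known step contributing 1×(+0.52) V, the unknown satisfies 1·E° = 2×(+0.34) − 1×(+0.52) = +0.160.
E° = +0.160 / 1 = +0.160 V.

+0.160 V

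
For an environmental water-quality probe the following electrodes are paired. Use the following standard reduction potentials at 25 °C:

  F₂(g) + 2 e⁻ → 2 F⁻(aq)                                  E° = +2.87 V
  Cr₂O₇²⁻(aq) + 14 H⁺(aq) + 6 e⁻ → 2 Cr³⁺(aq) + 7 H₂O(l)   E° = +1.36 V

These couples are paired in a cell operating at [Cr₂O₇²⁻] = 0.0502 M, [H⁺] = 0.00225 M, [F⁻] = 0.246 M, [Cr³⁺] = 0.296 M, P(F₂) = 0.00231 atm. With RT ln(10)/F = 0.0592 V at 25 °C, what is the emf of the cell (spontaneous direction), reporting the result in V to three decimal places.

+1.836 V

F₂/F⁻ is the cathode (higher E°), Cr₂O₇²⁻/Cr³⁺ the anode: E°cell = +2.87 − (+1.36) = +1.51 V, n = 6.
Overall: 3 F₂(g) + 2 Cr³⁺(aq) + 7 H₂O(l) → 6 F⁻(aq) + Cr₂O₇²⁻(aq) + 14 H⁺(aq)
Q = [F⁻]^6·[Cr₂O₇²⁻]·[H⁺]^14 / (P(F₂)^3·[Cr³⁺]^2); log Q = -33.057.
E = E° − (0.0592/n) log Q = +1.51 − (0.0592/6)(-33.057) = +1.836 V.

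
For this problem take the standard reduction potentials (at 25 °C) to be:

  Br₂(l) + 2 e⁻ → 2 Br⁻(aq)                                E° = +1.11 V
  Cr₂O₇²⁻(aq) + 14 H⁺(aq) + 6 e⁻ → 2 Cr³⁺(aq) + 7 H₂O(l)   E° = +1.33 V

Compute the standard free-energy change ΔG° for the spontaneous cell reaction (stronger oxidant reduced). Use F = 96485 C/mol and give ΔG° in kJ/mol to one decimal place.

-127.4 kJ/mol

Cr₂O₇²⁻/Cr³⁺ (E° = +1.33 V) is the cathode; Br₂/Br⁻ (E° = +1.11 V) is the anode, so E°cell = +0.22 V.
Balancing electrons gives n = 6 (lcm of 6 and 2).
ΔG° = −nFE° = −(6)(96485)(+0.22) = -127,360 J = -127.4 kJ/mol.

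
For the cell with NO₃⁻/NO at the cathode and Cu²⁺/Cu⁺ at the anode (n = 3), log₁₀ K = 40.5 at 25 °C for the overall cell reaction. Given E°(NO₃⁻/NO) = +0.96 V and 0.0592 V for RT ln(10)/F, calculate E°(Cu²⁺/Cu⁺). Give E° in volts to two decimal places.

+0.16 V

E°cell = (0.0592/n)·log K = (0.0592/3)(40.5) = +0.799 V.
Since NO₃⁻/NO is the cathode and Cu²⁺/Cu⁺ the anode, E°cell = E°(NO₃⁻/NO) − E°(Cu²⁺/Cu⁺).
So E°(Cu²⁺/Cu⁺) = E°(NO₃⁻/NO) − E°cell = (+0.96) − (+0.799) = +0.16 V.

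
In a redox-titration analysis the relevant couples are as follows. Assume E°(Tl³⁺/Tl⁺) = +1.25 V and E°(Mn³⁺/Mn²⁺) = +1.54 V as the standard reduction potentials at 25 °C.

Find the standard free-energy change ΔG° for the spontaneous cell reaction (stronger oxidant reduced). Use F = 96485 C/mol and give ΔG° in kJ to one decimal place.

Mn³⁺/Mn²⁺ (E° = +1.54 V) is the cathode; Tl³⁺/Tl⁺ (E° = +1.25 V) is the anode, so E°cell = +0.29 V.
Balancing electrons gives n = 2 (lcm of 1 and 2).
ΔG° = −nFE° = −(2)(96485)(+0.29) = -55,961 J = -56.0 kJ.

-56.0 kJ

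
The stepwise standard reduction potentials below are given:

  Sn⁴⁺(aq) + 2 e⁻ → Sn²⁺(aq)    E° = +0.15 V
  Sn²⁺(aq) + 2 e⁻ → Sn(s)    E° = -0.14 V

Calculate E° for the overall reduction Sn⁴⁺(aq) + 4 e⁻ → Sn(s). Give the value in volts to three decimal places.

Adding the free-energy changes (−nFE°) of the two steps gives −n₃FE°₃ = −n₁FE°₁ − n₂FE°₂.
E°₃ = (2×+0.15 + 2×-0.14) / 4 = (+0.020) / 4 = +0.005 V.

+0.005 V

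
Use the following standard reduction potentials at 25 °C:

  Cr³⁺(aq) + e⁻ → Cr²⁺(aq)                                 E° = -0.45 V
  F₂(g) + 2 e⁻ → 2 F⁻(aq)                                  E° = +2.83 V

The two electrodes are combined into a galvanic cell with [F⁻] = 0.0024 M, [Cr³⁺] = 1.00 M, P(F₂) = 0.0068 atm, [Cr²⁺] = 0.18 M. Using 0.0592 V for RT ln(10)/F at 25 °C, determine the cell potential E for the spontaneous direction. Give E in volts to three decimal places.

+3.327 V

F₂/F⁻ is the cathode (higher E°), Cr³⁺/Cr²⁺ the anode: E°cell = +2.83 − (-0.45) = +3.28 V, n = 2.
Overall: F₂(g) + 2 Cr²⁺(aq) → 2 F⁻(aq) + 2 Cr³⁺(aq)
Q = [F⁻]^2·[Cr³⁺]^2 / (P(F₂)·[Cr²⁺]^2); log Q = -1.583.
E = E° − (0.0592/n) log Q = +3.28 − (0.0592/2)(-1.583) = +3.327 V.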